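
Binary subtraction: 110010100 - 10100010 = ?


Align and subtract column by column (LSB to MSB, borrowing when needed):
  110010100
- 010100010
  ---------
  col 0: (0 - 0 borrow-in) - 0 → 0 - 0 = 0, borrow out 0
  col 1: (0 - 0 borrow-in) - 1 → borrow from next column: (0+2) - 1 = 1, borrow out 1
  col 2: (1 - 1 borrow-in) - 0 → 0 - 0 = 0, borrow out 0
  col 3: (0 - 0 borrow-in) - 0 → 0 - 0 = 0, borrow out 0
  col 4: (1 - 0 borrow-in) - 0 → 1 - 0 = 1, borrow out 0
  col 5: (0 - 0 borrow-in) - 1 → borrow from next column: (0+2) - 1 = 1, borrow out 1
  col 6: (0 - 1 borrow-in) - 0 → borrow from next column: (-1+2) - 0 = 1, borrow out 1
  col 7: (1 - 1 borrow-in) - 1 → borrow from next column: (0+2) - 1 = 1, borrow out 1
  col 8: (1 - 1 borrow-in) - 0 → 0 - 0 = 0, borrow out 0
Reading bits MSB→LSB: 011110010
Strip leading zeros: 11110010
= 11110010


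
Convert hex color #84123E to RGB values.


Hex: #84123E
R = 84₁₆ = 132
G = 12₁₆ = 18
B = 3E₁₆ = 62
= RGB(132, 18, 62)


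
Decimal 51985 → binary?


Divide by 2 repeatedly:
51985 ÷ 2 = 25992 remainder 1
25992 ÷ 2 = 12996 remainder 0
12996 ÷ 2 = 6498 remainder 0
6498 ÷ 2 = 3249 remainder 0
3249 ÷ 2 = 1624 remainder 1
1624 ÷ 2 = 812 remainder 0
812 ÷ 2 = 406 remainder 0
406 ÷ 2 = 203 remainder 0
203 ÷ 2 = 101 remainder 1
101 ÷ 2 = 50 remainder 1
50 ÷ 2 = 25 remainder 0
25 ÷ 2 = 12 remainder 1
12 ÷ 2 = 6 remainder 0
6 ÷ 2 = 3 remainder 0
3 ÷ 2 = 1 remainder 1
1 ÷ 2 = 0 remainder 1
Reading remainders bottom-up:
= 1100101100010001


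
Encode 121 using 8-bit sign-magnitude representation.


Sign bit: 0 (positive)
Magnitude: 121 = 1111001
= 01111001


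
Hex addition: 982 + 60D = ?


Align and add column by column (LSB to MSB, each column mod 16 with carry):
  0982
+ 060D
  ----
  col 0: 2(2) + D(13) + 0 (carry in) = 15 → F(15), carry out 0
  col 1: 8(8) + 0(0) + 0 (carry in) = 8 → 8(8), carry out 0
  col 2: 9(9) + 6(6) + 0 (carry in) = 15 → F(15), carry out 0
  col 3: 0(0) + 0(0) + 0 (carry in) = 0 → 0(0), carry out 0
Reading digits MSB→LSB: 0F8F
Strip leading zeros: F8F
= 0xF8F


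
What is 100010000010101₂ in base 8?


Group into 3-bit groups: 100010000010101
  100 = 4
  010 = 2
  000 = 0
  010 = 2
  101 = 5
= 0o42025


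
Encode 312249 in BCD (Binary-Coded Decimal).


Each digit → 4-bit binary:
  3 → 0011
  1 → 0001
  2 → 0010
  2 → 0010
  4 → 0100
  9 → 1001
= 0011 0001 0010 0010 0100 1001


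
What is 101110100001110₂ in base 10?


Positional values:
Bit 1: 1 × 2^1 = 2
Bit 2: 1 × 2^2 = 4
Bit 3: 1 × 2^3 = 8
Bit 8: 1 × 2^8 = 256
Bit 10: 1 × 2^10 = 1024
Bit 11: 1 × 2^11 = 2048
Bit 12: 1 × 2^12 = 4096
Bit 14: 1 × 2^14 = 16384
Sum = 2 + 4 + 8 + 256 + 1024 + 2048 + 4096 + 16384
= 23822


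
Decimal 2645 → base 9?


Divide by 9 repeatedly:
2645 ÷ 9 = 293 remainder 8
293 ÷ 9 = 32 remainder 5
32 ÷ 9 = 3 remainder 5
3 ÷ 9 = 0 remainder 3
Reading remainders bottom-up:
= 3558


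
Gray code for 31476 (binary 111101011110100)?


Binary: 111101011110100
Gray code: G = B XOR (B >> 1)
B >> 1 = 011110101111010
111101011110100 XOR 011110101111010:
  1 XOR 0 = 1
  1 XOR 1 = 0
  1 XOR 1 = 0
  1 XOR 1 = 0
  0 XOR 1 = 1
  1 XOR 0 = 1
  0 XOR 1 = 1
  1 XOR 0 = 1
  1 XOR 1 = 0
  1 XOR 1 = 0
  1 XOR 1 = 0
  0 XOR 1 = 1
  1 XOR 0 = 1
  0 XOR 1 = 1
  0 XOR 0 = 0
= 100011110001110


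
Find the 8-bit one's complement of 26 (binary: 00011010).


Original: 00011010
Invert all bits:
  bit 0: 0 → 1
  bit 1: 0 → 1
  bit 2: 0 → 1
  bit 3: 1 → 0
  bit 4: 1 → 0
  bit 5: 0 → 1
  bit 6: 1 → 0
  bit 7: 0 → 1
= 11100101


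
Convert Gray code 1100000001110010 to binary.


Gray code: 1100000001110010
MSB stays the same: 1
Each subsequent bit = prev_binary XOR current_gray:
  B[1] = 1 XOR 1 = 0
  B[2] = 0 XOR 0 = 0
  B[3] = 0 XOR 0 = 0
  B[4] = 0 XOR 0 = 0
  B[5] = 0 XOR 0 = 0
  B[6] = 0 XOR 0 = 0
  B[7] = 0 XOR 0 = 0
  B[8] = 0 XOR 0 = 0
  B[9] = 0 XOR 1 = 1
  B[10] = 1 XOR 1 = 0
  B[11] = 0 XOR 1 = 1
  B[12] = 1 XOR 0 = 1
  B[13] = 1 XOR 0 = 1
  B[14] = 1 XOR 1 = 0
  B[15] = 0 XOR 0 = 0
= 1000000001011100 (32860 decimal)


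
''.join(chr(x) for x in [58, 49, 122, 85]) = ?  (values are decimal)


Codes (decimal): 58 49 122 85
Per-code ASCII lookup:
  58  (special character) → ':'
  49  (range 48-57: digits, 49 - 48 = 1) → '1'
  122  (range 97-122: lowercase, 122 - 97 = 25) → 'z'
  85  (range 65-90: uppercase, 85 - 65 = 20) → 'U'
= ':1zU'


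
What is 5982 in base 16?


Divide by 16 repeatedly:
5982 ÷ 16 = 373 remainder 14 (E)
373 ÷ 16 = 23 remainder 5 (5)
23 ÷ 16 = 1 remainder 7 (7)
1 ÷ 16 = 0 remainder 1 (1)
Reading remainders bottom-up:
= 0x175E


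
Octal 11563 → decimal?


Positional values:
Position 0: 3 × 8^0 = 3
Position 1: 6 × 8^1 = 48
Position 2: 5 × 8^2 = 320
Position 3: 1 × 8^3 = 512
Position 4: 1 × 8^4 = 4096
Sum = 3 + 48 + 320 + 512 + 4096
= 4979


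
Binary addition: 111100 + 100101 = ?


Align and add column by column (LSB to MSB, carry propagating):
  0111100
+ 0100101
  -------
  col 0: 0 + 1 + 0 (carry in) = 1 → bit 1, carry out 0
  col 1: 0 + 0 + 0 (carry in) = 0 → bit 0, carry out 0
  col 2: 1 + 1 + 0 (carry in) = 2 → bit 0, carry out 1
  col 3: 1 + 0 + 1 (carry in) = 2 → bit 0, carry out 1
  col 4: 1 + 0 + 1 (carry in) = 2 → bit 0, carry out 1
  col 5: 1 + 1 + 1 (carry in) = 3 → bit 1, carry out 1
  col 6: 0 + 0 + 1 (carry in) = 1 → bit 1, carry out 0
Reading bits MSB→LSB: 1100001
Strip leading zeros: 1100001
= 1100001


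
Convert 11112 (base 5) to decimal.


Positional values (base 5):
  2 × 5^0 = 2 × 1 = 2
  1 × 5^1 = 1 × 5 = 5
  1 × 5^2 = 1 × 25 = 25
  1 × 5^3 = 1 × 125 = 125
  1 × 5^4 = 1 × 625 = 625
Sum = 2 + 5 + 25 + 125 + 625
= 782


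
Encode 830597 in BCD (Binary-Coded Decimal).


Each digit → 4-bit binary:
  8 → 1000
  3 → 0011
  0 → 0000
  5 → 0101
  9 → 1001
  7 → 0111
= 1000 0011 0000 0101 1001 0111


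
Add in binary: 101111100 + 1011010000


Align and add column by column (LSB to MSB, carry propagating):
  00101111100
+ 01011010000
  -----------
  col 0: 0 + 0 + 0 (carry in) = 0 → bit 0, carry out 0
  col 1: 0 + 0 + 0 (carry in) = 0 → bit 0, carry out 0
  col 2: 1 + 0 + 0 (carry in) = 1 → bit 1, carry out 0
  col 3: 1 + 0 + 0 (carry in) = 1 → bit 1, carry out 0
  col 4: 1 + 1 + 0 (carry in) = 2 → bit 0, carry out 1
  col 5: 1 + 0 + 1 (carry in) = 2 → bit 0, carry out 1
  col 6: 1 + 1 + 1 (carry in) = 3 → bit 1, carry out 1
  col 7: 0 + 1 + 1 (carry in) = 2 → bit 0, carry out 1
  col 8: 1 + 0 + 1 (carry in) = 2 → bit 0, carry out 1
  col 9: 0 + 1 + 1 (carry in) = 2 → bit 0, carry out 1
  col 10: 0 + 0 + 1 (carry in) = 1 → bit 1, carry out 0
Reading bits MSB→LSB: 10001001100
Strip leading zeros: 10001001100
= 10001001100


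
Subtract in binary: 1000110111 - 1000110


Align and subtract column by column (LSB to MSB, borrowing when needed):
  1000110111
- 0001000110
  ----------
  col 0: (1 - 0 borrow-in) - 0 → 1 - 0 = 1, borrow out 0
  col 1: (1 - 0 borrow-in) - 1 → 1 - 1 = 0, borrow out 0
  col 2: (1 - 0 borrow-in) - 1 → 1 - 1 = 0, borrow out 0
  col 3: (0 - 0 borrow-in) - 0 → 0 - 0 = 0, borrow out 0
  col 4: (1 - 0 borrow-in) - 0 → 1 - 0 = 1, borrow out 0
  col 5: (1 - 0 borrow-in) - 0 → 1 - 0 = 1, borrow out 0
  col 6: (0 - 0 borrow-in) - 1 → borrow from next column: (0+2) - 1 = 1, borrow out 1
  col 7: (0 - 1 borrow-in) - 0 → borrow from next column: (-1+2) - 0 = 1, borrow out 1
  col 8: (0 - 1 borrow-in) - 0 → borrow from next column: (-1+2) - 0 = 1, borrow out 1
  col 9: (1 - 1 borrow-in) - 0 → 0 - 0 = 0, borrow out 0
Reading bits MSB→LSB: 0111110001
Strip leading zeros: 111110001
= 111110001


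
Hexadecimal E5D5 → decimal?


Positional values:
Position 0: 5 × 16^0 = 5 × 1 = 5
Position 1: D × 16^1 = 13 × 16 = 208
Position 2: 5 × 16^2 = 5 × 256 = 1280
Position 3: E × 16^3 = 14 × 4096 = 57344
Sum = 5 + 208 + 1280 + 57344
= 58837


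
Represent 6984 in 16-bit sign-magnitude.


Sign bit: 0 (positive)
Magnitude: 6984 = 001101101001000
= 0001101101001000


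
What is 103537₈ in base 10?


Positional values:
Position 0: 7 × 8^0 = 7
Position 1: 3 × 8^1 = 24
Position 2: 5 × 8^2 = 320
Position 3: 3 × 8^3 = 1536
Position 4: 0 × 8^4 = 0
Position 5: 1 × 8^5 = 32768
Sum = 7 + 24 + 320 + 1536 + 0 + 32768
= 34655


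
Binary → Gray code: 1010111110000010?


Binary: 1010111110000010
Gray code: G = B XOR (B >> 1)
B >> 1 = 0101011111000001
1010111110000010 XOR 0101011111000001:
  1 XOR 0 = 1
  0 XOR 1 = 1
  1 XOR 0 = 1
  0 XOR 1 = 1
  1 XOR 0 = 1
  1 XOR 1 = 0
  1 XOR 1 = 0
  1 XOR 1 = 0
  1 XOR 1 = 0
  0 XOR 1 = 1
  0 XOR 0 = 0
  0 XOR 0 = 0
  0 XOR 0 = 0
  0 XOR 0 = 0
  1 XOR 0 = 1
  0 XOR 1 = 1
= 1111100001000011


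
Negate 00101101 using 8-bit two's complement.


Original: 00101101
Step 1 - Invert all bits: 11010010
Step 2 - Add 1: 11010010 + 1
= 11010011 (represents -45)


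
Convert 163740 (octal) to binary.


Each octal digit → 3 binary bits:
  1 = 001
  6 = 110
  3 = 011
  7 = 111
  4 = 100
  0 = 000
Concatenate: 001 110 011 111 100 000
= 001110011111100000


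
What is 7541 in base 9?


Divide by 9 repeatedly:
7541 ÷ 9 = 837 remainder 8
837 ÷ 9 = 93 remainder 0
93 ÷ 9 = 10 remainder 3
10 ÷ 9 = 1 remainder 1
1 ÷ 9 = 0 remainder 1
Reading remainders bottom-up:
= 11308


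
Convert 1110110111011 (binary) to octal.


Group into 3-bit groups: 001110110111011
  001 = 1
  110 = 6
  110 = 6
  111 = 7
  011 = 3
= 0o16673


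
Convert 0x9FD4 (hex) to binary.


Each hex digit → 4 binary bits:
  9 = 1001
  F = 1111
  D = 1101
  4 = 0100
Concatenate: 1001 1111 1101 0100
= 1001111111010100


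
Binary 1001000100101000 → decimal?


Positional values:
Bit 3: 1 × 2^3 = 8
Bit 5: 1 × 2^5 = 32
Bit 8: 1 × 2^8 = 256
Bit 12: 1 × 2^12 = 4096
Bit 15: 1 × 2^15 = 32768
Sum = 8 + 32 + 256 + 4096 + 32768
= 37160


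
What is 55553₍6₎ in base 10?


Positional values (base 6):
  3 × 6^0 = 3 × 1 = 3
  5 × 6^1 = 5 × 6 = 30
  5 × 6^2 = 5 × 36 = 180
  5 × 6^3 = 5 × 216 = 1080
  5 × 6^4 = 5 × 1296 = 6480
Sum = 3 + 30 + 180 + 1080 + 6480
= 7773


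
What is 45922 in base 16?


Divide by 16 repeatedly:
45922 ÷ 16 = 2870 remainder 2 (2)
2870 ÷ 16 = 179 remainder 6 (6)
179 ÷ 16 = 11 remainder 3 (3)
11 ÷ 16 = 0 remainder 11 (B)
Reading remainders bottom-up:
= 0xB362


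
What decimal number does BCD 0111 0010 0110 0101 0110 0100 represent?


Each 4-bit group → digit:
  0111 → 7
  0010 → 2
  0110 → 6
  0101 → 5
  0110 → 6
  0100 → 4
= 726564


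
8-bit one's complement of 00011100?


Original: 00011100
Invert all bits:
  bit 0: 0 → 1
  bit 1: 0 → 1
  bit 2: 0 → 1
  bit 3: 1 → 0
  bit 4: 1 → 0
  bit 5: 1 → 0
  bit 6: 0 → 1
  bit 7: 0 → 1
= 11100011


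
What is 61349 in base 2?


Divide by 2 repeatedly:
61349 ÷ 2 = 30674 remainder 1
30674 ÷ 2 = 15337 remainder 0
15337 ÷ 2 = 7668 remainder 1
7668 ÷ 2 = 3834 remainder 0
3834 ÷ 2 = 1917 remainder 0
1917 ÷ 2 = 958 remainder 1
958 ÷ 2 = 479 remainder 0
479 ÷ 2 = 239 remainder 1
239 ÷ 2 = 119 remainder 1
119 ÷ 2 = 59 remainder 1
59 ÷ 2 = 29 remainder 1
29 ÷ 2 = 14 remainder 1
14 ÷ 2 = 7 remainder 0
7 ÷ 2 = 3 remainder 1
3 ÷ 2 = 1 remainder 1
1 ÷ 2 = 0 remainder 1
Reading remainders bottom-up:
= 1110111110100101


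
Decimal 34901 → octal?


Divide by 8 repeatedly:
34901 ÷ 8 = 4362 remainder 5
4362 ÷ 8 = 545 remainder 2
545 ÷ 8 = 68 remainder 1
68 ÷ 8 = 8 remainder 4
8 ÷ 8 = 1 remainder 0
1 ÷ 8 = 0 remainder 1
Reading remainders bottom-up:
= 0o104125


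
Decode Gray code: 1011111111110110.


Gray code: 1011111111110110
MSB stays the same: 1
Each subsequent bit = prev_binary XOR current_gray:
  B[1] = 1 XOR 0 = 1
  B[2] = 1 XOR 1 = 0
  B[3] = 0 XOR 1 = 1
  B[4] = 1 XOR 1 = 0
  B[5] = 0 XOR 1 = 1
  B[6] = 1 XOR 1 = 0
  B[7] = 0 XOR 1 = 1
  B[8] = 1 XOR 1 = 0
  B[9] = 0 XOR 1 = 1
  B[10] = 1 XOR 1 = 0
  B[11] = 0 XOR 1 = 1
  B[12] = 1 XOR 0 = 1
  B[13] = 1 XOR 1 = 0
  B[14] = 0 XOR 1 = 1
  B[15] = 1 XOR 0 = 1
= 1101010101011011 (54619 decimal)


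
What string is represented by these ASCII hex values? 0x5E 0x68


Codes (hex): 0x5E 0x68
Per-code ASCII lookup:
  0x5E = 94  (special character) → '^'
  0x68 = 104  (range 97-122: lowercase, 104 - 97 = 7) → 'h'
= '^h'


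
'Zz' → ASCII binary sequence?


String: 'Zz'  (2 characters)
Per-character ASCII lookup:
  'Z': uppercase starts at 65: 'Z' = 65 + 25 = 90 → 1011010
  'z': lowercase starts at 97: 'z' = 97 + 25 = 122 → 1111010
= 1011010 1111010


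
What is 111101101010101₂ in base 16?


Group into 4-bit nibbles: 0111101101010101
  0111 = 7
  1011 = B
  0101 = 5
  0101 = 5
= 0x7B55


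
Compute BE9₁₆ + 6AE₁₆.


Align and add column by column (LSB to MSB, each column mod 16 with carry):
  0BE9
+ 06AE
  ----
  col 0: 9(9) + E(14) + 0 (carry in) = 23 → 7(7), carry out 1
  col 1: E(14) + A(10) + 1 (carry in) = 25 → 9(9), carry out 1
  col 2: B(11) + 6(6) + 1 (carry in) = 18 → 2(2), carry out 1
  col 3: 0(0) + 0(0) + 1 (carry in) = 1 → 1(1), carry out 0
Reading digits MSB→LSB: 1297
Strip leading zeros: 1297
= 0x1297


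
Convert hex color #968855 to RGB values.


Hex: #968855
R = 96₁₆ = 150
G = 88₁₆ = 136
B = 55₁₆ = 85
= RGB(150, 136, 85)


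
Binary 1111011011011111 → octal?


Group into 3-bit groups: 001111011011011111
  001 = 1
  111 = 7
  011 = 3
  011 = 3
  011 = 3
  111 = 7
= 0o173337


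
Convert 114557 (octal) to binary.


Each octal digit → 3 binary bits:
  1 = 001
  1 = 001
  4 = 100
  5 = 101
  5 = 101
  7 = 111
Concatenate: 001 001 100 101 101 111
= 001001100101101111


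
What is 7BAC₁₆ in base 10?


Positional values:
Position 0: C × 16^0 = 12 × 1 = 12
Position 1: A × 16^1 = 10 × 16 = 160
Position 2: B × 16^2 = 11 × 256 = 2816
Position 3: 7 × 16^3 = 7 × 4096 = 28672
Sum = 12 + 160 + 2816 + 28672
= 31660


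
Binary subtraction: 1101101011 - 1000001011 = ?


Align and subtract column by column (LSB to MSB, borrowing when needed):
  1101101011
- 1000001011
  ----------
  col 0: (1 - 0 borrow-in) - 1 → 1 - 1 = 0, borrow out 0
  col 1: (1 - 0 borrow-in) - 1 → 1 - 1 = 0, borrow out 0
  col 2: (0 - 0 borrow-in) - 0 → 0 - 0 = 0, borrow out 0
  col 3: (1 - 0 borrow-in) - 1 → 1 - 1 = 0, borrow out 0
  col 4: (0 - 0 borrow-in) - 0 → 0 - 0 = 0, borrow out 0
  col 5: (1 - 0 borrow-in) - 0 → 1 - 0 = 1, borrow out 0
  col 6: (1 - 0 borrow-in) - 0 → 1 - 0 = 1, borrow out 0
  col 7: (0 - 0 borrow-in) - 0 → 0 - 0 = 0, borrow out 0
  col 8: (1 - 0 borrow-in) - 0 → 1 - 0 = 1, borrow out 0
  col 9: (1 - 0 borrow-in) - 1 → 1 - 1 = 0, borrow out 0
Reading bits MSB→LSB: 0101100000
Strip leading zeros: 101100000
= 101100000


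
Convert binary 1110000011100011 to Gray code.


Binary: 1110000011100011
Gray code: G = B XOR (B >> 1)
B >> 1 = 0111000001110001
1110000011100011 XOR 0111000001110001:
  1 XOR 0 = 1
  1 XOR 1 = 0
  1 XOR 1 = 0
  0 XOR 1 = 1
  0 XOR 0 = 0
  0 XOR 0 = 0
  0 XOR 0 = 0
  0 XOR 0 = 0
  1 XOR 0 = 1
  1 XOR 1 = 0
  1 XOR 1 = 0
  0 XOR 1 = 1
  0 XOR 0 = 0
  0 XOR 0 = 0
  1 XOR 0 = 1
  1 XOR 1 = 0
= 1001000010010010


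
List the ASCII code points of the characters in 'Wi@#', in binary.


String: 'Wi@#'  (4 characters)
Per-character ASCII lookup:
  'W': uppercase starts at 65: 'W' = 65 + 22 = 87 → 1010111
  'i': lowercase starts at 97: 'i' = 97 + 8 = 105 → 1101001
  '@': special character: '@' = 64 → 1000000
  '#': special character: '#' = 35 → 100011
= 1010111 1101001 1000000 100011


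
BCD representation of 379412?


Each digit → 4-bit binary:
  3 → 0011
  7 → 0111
  9 → 1001
  4 → 0100
  1 → 0001
  2 → 0010
= 0011 0111 1001 0100 0001 0010


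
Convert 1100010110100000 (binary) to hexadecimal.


Group into 4-bit nibbles: 1100010110100000
  1100 = C
  0101 = 5
  1010 = A
  0000 = 0
= 0xC5A0


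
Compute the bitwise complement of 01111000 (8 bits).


Original: 01111000
Invert all bits:
  bit 0: 0 → 1
  bit 1: 1 → 0
  bit 2: 1 → 0
  bit 3: 1 → 0
  bit 4: 1 → 0
  bit 5: 0 → 1
  bit 6: 0 → 1
  bit 7: 0 → 1
= 10000111


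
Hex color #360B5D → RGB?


Hex: #360B5D
R = 36₁₆ = 54
G = 0B₁₆ = 11
B = 5D₁₆ = 93
= RGB(54, 11, 93)


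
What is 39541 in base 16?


Divide by 16 repeatedly:
39541 ÷ 16 = 2471 remainder 5 (5)
2471 ÷ 16 = 154 remainder 7 (7)
154 ÷ 16 = 9 remainder 10 (A)
9 ÷ 16 = 0 remainder 9 (9)
Reading remainders bottom-up:
= 0x9A75


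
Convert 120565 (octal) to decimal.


Positional values:
Position 0: 5 × 8^0 = 5
Position 1: 6 × 8^1 = 48
Position 2: 5 × 8^2 = 320
Position 3: 0 × 8^3 = 0
Position 4: 2 × 8^4 = 8192
Position 5: 1 × 8^5 = 32768
Sum = 5 + 48 + 320 + 0 + 8192 + 32768
= 41333


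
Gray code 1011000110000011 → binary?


Gray code: 1011000110000011
MSB stays the same: 1
Each subsequent bit = prev_binary XOR current_gray:
  B[1] = 1 XOR 0 = 1
  B[2] = 1 XOR 1 = 0
  B[3] = 0 XOR 1 = 1
  B[4] = 1 XOR 0 = 1
  B[5] = 1 XOR 0 = 1
  B[6] = 1 XOR 0 = 1
  B[7] = 1 XOR 1 = 0
  B[8] = 0 XOR 1 = 1
  B[9] = 1 XOR 0 = 1
  B[10] = 1 XOR 0 = 1
  B[11] = 1 XOR 0 = 1
  B[12] = 1 XOR 0 = 1
  B[13] = 1 XOR 0 = 1
  B[14] = 1 XOR 1 = 0
  B[15] = 0 XOR 1 = 1
= 1101111011111101 (57085 decimal)


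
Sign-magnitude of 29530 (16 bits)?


Sign bit: 0 (positive)
Magnitude: 29530 = 111001101011010
= 0111001101011010


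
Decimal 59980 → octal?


Divide by 8 repeatedly:
59980 ÷ 8 = 7497 remainder 4
7497 ÷ 8 = 937 remainder 1
937 ÷ 8 = 117 remainder 1
117 ÷ 8 = 14 remainder 5
14 ÷ 8 = 1 remainder 6
1 ÷ 8 = 0 remainder 1
Reading remainders bottom-up:
= 0o165114


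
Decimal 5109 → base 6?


Divide by 6 repeatedly:
5109 ÷ 6 = 851 remainder 3
851 ÷ 6 = 141 remainder 5
141 ÷ 6 = 23 remainder 3
23 ÷ 6 = 3 remainder 5
3 ÷ 6 = 0 remainder 3
Reading remainders bottom-up:
= 35353


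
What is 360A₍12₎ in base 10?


Positional values (base 12):
  A × 12^0 = 10 × 1 = 10
  0 × 12^1 = 0 × 12 = 0
  6 × 12^2 = 6 × 144 = 864
  3 × 12^3 = 3 × 1728 = 5184
Sum = 10 + 0 + 864 + 5184
= 6058


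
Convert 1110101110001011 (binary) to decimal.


Positional values:
Bit 0: 1 × 2^0 = 1
Bit 1: 1 × 2^1 = 2
Bit 3: 1 × 2^3 = 8
Bit 7: 1 × 2^7 = 128
Bit 8: 1 × 2^8 = 256
Bit 9: 1 × 2^9 = 512
Bit 11: 1 × 2^11 = 2048
Bit 13: 1 × 2^13 = 8192
Bit 14: 1 × 2^14 = 16384
Bit 15: 1 × 2^15 = 32768
Sum = 1 + 2 + 8 + 128 + 256 + 512 + 2048 + 8192 + 16384 + 32768
= 60299


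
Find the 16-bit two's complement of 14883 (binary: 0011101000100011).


Original: 0011101000100011
Step 1 - Invert all bits: 1100010111011100
Step 2 - Add 1: 1100010111011100 + 1
= 1100010111011101 (represents -14883)


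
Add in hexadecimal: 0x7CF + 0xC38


Align and add column by column (LSB to MSB, each column mod 16 with carry):
  07CF
+ 0C38
  ----
  col 0: F(15) + 8(8) + 0 (carry in) = 23 → 7(7), carry out 1
  col 1: C(12) + 3(3) + 1 (carry in) = 16 → 0(0), carry out 1
  col 2: 7(7) + C(12) + 1 (carry in) = 20 → 4(4), carry out 1
  col 3: 0(0) + 0(0) + 1 (carry in) = 1 → 1(1), carry out 0
Reading digits MSB→LSB: 1407
Strip leading zeros: 1407
= 0x1407


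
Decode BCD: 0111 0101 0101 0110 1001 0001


Each 4-bit group → digit:
  0111 → 7
  0101 → 5
  0101 → 5
  0110 → 6
  1001 → 9
  0001 → 1
= 755691


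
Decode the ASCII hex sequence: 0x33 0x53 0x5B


Codes (hex): 0x33 0x53 0x5B
Per-code ASCII lookup:
  0x33 = 51  (range 48-57: digits, 51 - 48 = 3) → '3'
  0x53 = 83  (range 65-90: uppercase, 83 - 65 = 18) → 'S'
  0x5B = 91  (special character) → '['
= '3S['


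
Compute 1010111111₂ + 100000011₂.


Align and add column by column (LSB to MSB, carry propagating):
  01010111111
+ 00100000011
  -----------
  col 0: 1 + 1 + 0 (carry in) = 2 → bit 0, carry out 1
  col 1: 1 + 1 + 1 (carry in) = 3 → bit 1, carry out 1
  col 2: 1 + 0 + 1 (carry in) = 2 → bit 0, carry out 1
  col 3: 1 + 0 + 1 (carry in) = 2 → bit 0, carry out 1
  col 4: 1 + 0 + 1 (carry in) = 2 → bit 0, carry out 1
  col 5: 1 + 0 + 1 (carry in) = 2 → bit 0, carry out 1
  col 6: 0 + 0 + 1 (carry in) = 1 → bit 1, carry out 0
  col 7: 1 + 0 + 0 (carry in) = 1 → bit 1, carry out 0
  col 8: 0 + 1 + 0 (carry in) = 1 → bit 1, carry out 0
  col 9: 1 + 0 + 0 (carry in) = 1 → bit 1, carry out 0
  col 10: 0 + 0 + 0 (carry in) = 0 → bit 0, carry out 0
Reading bits MSB→LSB: 01111000010
Strip leading zeros: 1111000010
= 1111000010


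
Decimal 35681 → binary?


Divide by 2 repeatedly:
35681 ÷ 2 = 17840 remainder 1
17840 ÷ 2 = 8920 remainder 0
8920 ÷ 2 = 4460 remainder 0
4460 ÷ 2 = 2230 remainder 0
2230 ÷ 2 = 1115 remainder 0
1115 ÷ 2 = 557 remainder 1
557 ÷ 2 = 278 remainder 1
278 ÷ 2 = 139 remainder 0
139 ÷ 2 = 69 remainder 1
69 ÷ 2 = 34 remainder 1
34 ÷ 2 = 17 remainder 0
17 ÷ 2 = 8 remainder 1
8 ÷ 2 = 4 remainder 0
4 ÷ 2 = 2 remainder 0
2 ÷ 2 = 1 remainder 0
1 ÷ 2 = 0 remainder 1
Reading remainders bottom-up:
= 1000101101100001


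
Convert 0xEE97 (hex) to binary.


Each hex digit → 4 binary bits:
  E = 1110
  E = 1110
  9 = 1001
  7 = 0111
Concatenate: 1110 1110 1001 0111
= 1110111010010111


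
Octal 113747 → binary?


Each octal digit → 3 binary bits:
  1 = 001
  1 = 001
  3 = 011
  7 = 111
  4 = 100
  7 = 111
Concatenate: 001 001 011 111 100 111
= 001001011111100111


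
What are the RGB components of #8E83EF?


Hex: #8E83EF
R = 8E₁₆ = 142
G = 83₁₆ = 131
B = EF₁₆ = 239
= RGB(142, 131, 239)


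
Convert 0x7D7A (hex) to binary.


Each hex digit → 4 binary bits:
  7 = 0111
  D = 1101
  7 = 0111
  A = 1010
Concatenate: 0111 1101 0111 1010
= 0111110101111010


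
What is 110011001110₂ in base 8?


Group into 3-bit groups: 110011001110
  110 = 6
  011 = 3
  001 = 1
  110 = 6
= 0o6316


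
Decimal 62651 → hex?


Divide by 16 repeatedly:
62651 ÷ 16 = 3915 remainder 11 (B)
3915 ÷ 16 = 244 remainder 11 (B)
244 ÷ 16 = 15 remainder 4 (4)
15 ÷ 16 = 0 remainder 15 (F)
Reading remainders bottom-up:
= 0xF4BB


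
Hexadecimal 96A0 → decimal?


Positional values:
Position 0: 0 × 16^0 = 0 × 1 = 0
Position 1: A × 16^1 = 10 × 16 = 160
Position 2: 6 × 16^2 = 6 × 256 = 1536
Position 3: 9 × 16^3 = 9 × 4096 = 36864
Sum = 0 + 160 + 1536 + 36864
= 38560


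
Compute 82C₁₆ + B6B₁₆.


Align and add column by column (LSB to MSB, each column mod 16 with carry):
  082C
+ 0B6B
  ----
  col 0: C(12) + B(11) + 0 (carry in) = 23 → 7(7), carry out 1
  col 1: 2(2) + 6(6) + 1 (carry in) = 9 → 9(9), carry out 0
  col 2: 8(8) + B(11) + 0 (carry in) = 19 → 3(3), carry out 1
  col 3: 0(0) + 0(0) + 1 (carry in) = 1 → 1(1), carry out 0
Reading digits MSB→LSB: 1397
Strip leading zeros: 1397
= 0x1397


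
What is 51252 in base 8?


Divide by 8 repeatedly:
51252 ÷ 8 = 6406 remainder 4
6406 ÷ 8 = 800 remainder 6
800 ÷ 8 = 100 remainder 0
100 ÷ 8 = 12 remainder 4
12 ÷ 8 = 1 remainder 4
1 ÷ 8 = 0 remainder 1
Reading remainders bottom-up:
= 0o144064


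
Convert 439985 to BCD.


Each digit → 4-bit binary:
  4 → 0100
  3 → 0011
  9 → 1001
  9 → 1001
  8 → 1000
  5 → 0101
= 0100 0011 1001 1001 1000 0101


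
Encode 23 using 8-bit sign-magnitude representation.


Sign bit: 0 (positive)
Magnitude: 23 = 0010111
= 00010111


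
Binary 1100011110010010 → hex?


Group into 4-bit nibbles: 1100011110010010
  1100 = C
  0111 = 7
  1001 = 9
  0010 = 2
= 0xC792


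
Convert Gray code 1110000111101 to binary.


Gray code: 1110000111101
MSB stays the same: 1
Each subsequent bit = prev_binary XOR current_gray:
  B[1] = 1 XOR 1 = 0
  B[2] = 0 XOR 1 = 1
  B[3] = 1 XOR 0 = 1
  B[4] = 1 XOR 0 = 1
  B[5] = 1 XOR 0 = 1
  B[6] = 1 XOR 0 = 1
  B[7] = 1 XOR 1 = 0
  B[8] = 0 XOR 1 = 1
  B[9] = 1 XOR 1 = 0
  B[10] = 0 XOR 1 = 1
  B[11] = 1 XOR 0 = 1
  B[12] = 1 XOR 1 = 0
= 1011111010110 (6102 decimal)


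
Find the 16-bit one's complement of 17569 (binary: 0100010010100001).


Original: 0100010010100001
Invert all bits:
  bit 0: 0 → 1
  bit 1: 1 → 0
  bit 2: 0 → 1
  bit 3: 0 → 1
  bit 4: 0 → 1
  bit 5: 1 → 0
  bit 6: 0 → 1
  bit 7: 0 → 1
  bit 8: 1 → 0
  bit 9: 0 → 1
  bit 10: 1 → 0
  bit 11: 0 → 1
  bit 12: 0 → 1
  bit 13: 0 → 1
  bit 14: 0 → 1
  bit 15: 1 → 0
= 1011101101011110


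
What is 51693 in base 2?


Divide by 2 repeatedly:
51693 ÷ 2 = 25846 remainder 1
25846 ÷ 2 = 12923 remainder 0
12923 ÷ 2 = 6461 remainder 1
6461 ÷ 2 = 3230 remainder 1
3230 ÷ 2 = 1615 remainder 0
1615 ÷ 2 = 807 remainder 1
807 ÷ 2 = 403 remainder 1
403 ÷ 2 = 201 remainder 1
201 ÷ 2 = 100 remainder 1
100 ÷ 2 = 50 remainder 0
50 ÷ 2 = 25 remainder 0
25 ÷ 2 = 12 remainder 1
12 ÷ 2 = 6 remainder 0
6 ÷ 2 = 3 remainder 0
3 ÷ 2 = 1 remainder 1
1 ÷ 2 = 0 remainder 1
Reading remainders bottom-up:
= 1100100111101101


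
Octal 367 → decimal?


Positional values:
Position 0: 7 × 8^0 = 7
Position 1: 6 × 8^1 = 48
Position 2: 3 × 8^2 = 192
Sum = 7 + 48 + 192
= 247


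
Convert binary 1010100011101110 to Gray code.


Binary: 1010100011101110
Gray code: G = B XOR (B >> 1)
B >> 1 = 0101010001110111
1010100011101110 XOR 0101010001110111:
  1 XOR 0 = 1
  0 XOR 1 = 1
  1 XOR 0 = 1
  0 XOR 1 = 1
  1 XOR 0 = 1
  0 XOR 1 = 1
  0 XOR 0 = 0
  0 XOR 0 = 0
  1 XOR 0 = 1
  1 XOR 1 = 0
  1 XOR 1 = 0
  0 XOR 1 = 1
  1 XOR 0 = 1
  1 XOR 1 = 0
  1 XOR 1 = 0
  0 XOR 1 = 1
= 1111110010011001


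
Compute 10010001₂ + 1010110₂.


Align and add column by column (LSB to MSB, carry propagating):
  010010001
+ 001010110
  ---------
  col 0: 1 + 0 + 0 (carry in) = 1 → bit 1, carry out 0
  col 1: 0 + 1 + 0 (carry in) = 1 → bit 1, carry out 0
  col 2: 0 + 1 + 0 (carry in) = 1 → bit 1, carry out 0
  col 3: 0 + 0 + 0 (carry in) = 0 → bit 0, carry out 0
  col 4: 1 + 1 + 0 (carry in) = 2 → bit 0, carry out 1
  col 5: 0 + 0 + 1 (carry in) = 1 → bit 1, carry out 0
  col 6: 0 + 1 + 0 (carry in) = 1 → bit 1, carry out 0
  col 7: 1 + 0 + 0 (carry in) = 1 → bit 1, carry out 0
  col 8: 0 + 0 + 0 (carry in) = 0 → bit 0, carry out 0
Reading bits MSB→LSB: 011100111
Strip leading zeros: 11100111
= 11100111


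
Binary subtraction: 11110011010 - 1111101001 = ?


Align and subtract column by column (LSB to MSB, borrowing when needed):
  11110011010
- 01111101001
  -----------
  col 0: (0 - 0 borrow-in) - 1 → borrow from next column: (0+2) - 1 = 1, borrow out 1
  col 1: (1 - 1 borrow-in) - 0 → 0 - 0 = 0, borrow out 0
  col 2: (0 - 0 borrow-in) - 0 → 0 - 0 = 0, borrow out 0
  col 3: (1 - 0 borrow-in) - 1 → 1 - 1 = 0, borrow out 0
  col 4: (1 - 0 borrow-in) - 0 → 1 - 0 = 1, borrow out 0
  col 5: (0 - 0 borrow-in) - 1 → borrow from next column: (0+2) - 1 = 1, borrow out 1
  col 6: (0 - 1 borrow-in) - 1 → borrow from next column: (-1+2) - 1 = 0, borrow out 1
  col 7: (1 - 1 borrow-in) - 1 → borrow from next column: (0+2) - 1 = 1, borrow out 1
  col 8: (1 - 1 borrow-in) - 1 → borrow from next column: (0+2) - 1 = 1, borrow out 1
  col 9: (1 - 1 borrow-in) - 1 → borrow from next column: (0+2) - 1 = 1, borrow out 1
  col 10: (1 - 1 borrow-in) - 0 → 0 - 0 = 0, borrow out 0
Reading bits MSB→LSB: 01110110001
Strip leading zeros: 1110110001
= 1110110001


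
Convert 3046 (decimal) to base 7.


Divide by 7 repeatedly:
3046 ÷ 7 = 435 remainder 1
435 ÷ 7 = 62 remainder 1
62 ÷ 7 = 8 remainder 6
8 ÷ 7 = 1 remainder 1
1 ÷ 7 = 0 remainder 1
Reading remainders bottom-up:
= 11611


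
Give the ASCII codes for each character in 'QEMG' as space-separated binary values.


String: 'QEMG'  (4 characters)
Per-character ASCII lookup:
  'Q': uppercase starts at 65: 'Q' = 65 + 16 = 81 → 1010001
  'E': uppercase starts at 65: 'E' = 65 + 4 = 69 → 1000101
  'M': uppercase starts at 65: 'M' = 65 + 12 = 77 → 1001101
  'G': uppercase starts at 65: 'G' = 65 + 6 = 71 → 1000111
= 1010001 1000101 1001101 1000111


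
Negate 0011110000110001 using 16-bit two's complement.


Original: 0011110000110001
Step 1 - Invert all bits: 1100001111001110
Step 2 - Add 1: 1100001111001110 + 1
= 1100001111001111 (represents -15409)


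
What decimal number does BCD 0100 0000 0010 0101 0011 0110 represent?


Each 4-bit group → digit:
  0100 → 4
  0000 → 0
  0010 → 2
  0101 → 5
  0011 → 3
  0110 → 6
= 402536


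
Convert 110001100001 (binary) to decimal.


Positional values:
Bit 0: 1 × 2^0 = 1
Bit 5: 1 × 2^5 = 32
Bit 6: 1 × 2^6 = 64
Bit 10: 1 × 2^10 = 1024
Bit 11: 1 × 2^11 = 2048
Sum = 1 + 32 + 64 + 1024 + 2048
= 3169


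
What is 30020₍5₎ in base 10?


Positional values (base 5):
  0 × 5^0 = 0 × 1 = 0
  2 × 5^1 = 2 × 5 = 10
  0 × 5^2 = 0 × 25 = 0
  0 × 5^3 = 0 × 125 = 0
  3 × 5^4 = 3 × 625 = 1875
Sum = 0 + 10 + 0 + 0 + 1875
= 1885


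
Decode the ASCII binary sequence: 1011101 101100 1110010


Codes (binary): 1011101 101100 1110010
Per-code ASCII lookup:
  1011101 = 93  (special character) → ']'
  101100 = 44  (special character) → ','
  1110010 = 114  (range 97-122: lowercase, 114 - 97 = 17) → 'r'
= '],r'


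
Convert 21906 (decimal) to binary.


Divide by 2 repeatedly:
21906 ÷ 2 = 10953 remainder 0
10953 ÷ 2 = 5476 remainder 1
5476 ÷ 2 = 2738 remainder 0
2738 ÷ 2 = 1369 remainder 0
1369 ÷ 2 = 684 remainder 1
684 ÷ 2 = 342 remainder 0
342 ÷ 2 = 171 remainder 0
171 ÷ 2 = 85 remainder 1
85 ÷ 2 = 42 remainder 1
42 ÷ 2 = 21 remainder 0
21 ÷ 2 = 10 remainder 1
10 ÷ 2 = 5 remainder 0
5 ÷ 2 = 2 remainder 1
2 ÷ 2 = 1 remainder 0
1 ÷ 2 = 0 remainder 1
Reading remainders bottom-up:
= 101010110010010


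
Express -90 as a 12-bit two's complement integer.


Original: 000001011010
Step 1 - Invert all bits: 111110100101
Step 2 - Add 1: 111110100101 + 1
= 111110100110 (represents -90)


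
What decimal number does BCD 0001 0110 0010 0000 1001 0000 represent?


Each 4-bit group → digit:
  0001 → 1
  0110 → 6
  0010 → 2
  0000 → 0
  1001 → 9
  0000 → 0
= 162090


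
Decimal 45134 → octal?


Divide by 8 repeatedly:
45134 ÷ 8 = 5641 remainder 6
5641 ÷ 8 = 705 remainder 1
705 ÷ 8 = 88 remainder 1
88 ÷ 8 = 11 remainder 0
11 ÷ 8 = 1 remainder 3
1 ÷ 8 = 0 remainder 1
Reading remainders bottom-up:
= 0o130116


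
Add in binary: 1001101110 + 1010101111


Align and add column by column (LSB to MSB, carry propagating):
  01001101110
+ 01010101111
  -----------
  col 0: 0 + 1 + 0 (carry in) = 1 → bit 1, carry out 0
  col 1: 1 + 1 + 0 (carry in) = 2 → bit 0, carry out 1
  col 2: 1 + 1 + 1 (carry in) = 3 → bit 1, carry out 1
  col 3: 1 + 1 + 1 (carry in) = 3 → bit 1, carry out 1
  col 4: 0 + 0 + 1 (carry in) = 1 → bit 1, carry out 0
  col 5: 1 + 1 + 0 (carry in) = 2 → bit 0, carry out 1
  col 6: 1 + 0 + 1 (carry in) = 2 → bit 0, carry out 1
  col 7: 0 + 1 + 1 (carry in) = 2 → bit 0, carry out 1
  col 8: 0 + 0 + 1 (carry in) = 1 → bit 1, carry out 0
  col 9: 1 + 1 + 0 (carry in) = 2 → bit 0, carry out 1
  col 10: 0 + 0 + 1 (carry in) = 1 → bit 1, carry out 0
Reading bits MSB→LSB: 10100011101
Strip leading zeros: 10100011101
= 10100011101


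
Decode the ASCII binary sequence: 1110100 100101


Codes (binary): 1110100 100101
Per-code ASCII lookup:
  1110100 = 116  (range 97-122: lowercase, 116 - 97 = 19) → 't'
  100101 = 37  (special character) → '%'
= 't%'


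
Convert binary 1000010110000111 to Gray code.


Binary: 1000010110000111
Gray code: G = B XOR (B >> 1)
B >> 1 = 0100001011000011
1000010110000111 XOR 0100001011000011:
  1 XOR 0 = 1
  0 XOR 1 = 1
  0 XOR 0 = 0
  0 XOR 0 = 0
  0 XOR 0 = 0
  1 XOR 0 = 1
  0 XOR 1 = 1
  1 XOR 0 = 1
  1 XOR 1 = 0
  0 XOR 1 = 1
  0 XOR 0 = 0
  0 XOR 0 = 0
  0 XOR 0 = 0
  1 XOR 0 = 1
  1 XOR 1 = 0
  1 XOR 1 = 0
= 1100011101000100


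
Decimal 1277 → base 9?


Divide by 9 repeatedly:
1277 ÷ 9 = 141 remainder 8
141 ÷ 9 = 15 remainder 6
15 ÷ 9 = 1 remainder 6
1 ÷ 9 = 0 remainder 1
Reading remainders bottom-up:
= 1668


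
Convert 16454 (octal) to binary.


Each octal digit → 3 binary bits:
  1 = 001
  6 = 110
  4 = 100
  5 = 101
  4 = 100
Concatenate: 001 110 100 101 100
= 001110100101100


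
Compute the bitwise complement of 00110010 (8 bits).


Original: 00110010
Invert all bits:
  bit 0: 0 → 1
  bit 1: 0 → 1
  bit 2: 1 → 0
  bit 3: 1 → 0
  bit 4: 0 → 1
  bit 5: 0 → 1
  bit 6: 1 → 0
  bit 7: 0 → 1
= 11001101


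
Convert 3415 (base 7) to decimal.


Positional values (base 7):
  5 × 7^0 = 5 × 1 = 5
  1 × 7^1 = 1 × 7 = 7
  4 × 7^2 = 4 × 49 = 196
  3 × 7^3 = 3 × 343 = 1029
Sum = 5 + 7 + 196 + 1029
= 1237


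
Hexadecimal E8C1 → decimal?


Positional values:
Position 0: 1 × 16^0 = 1 × 1 = 1
Position 1: C × 16^1 = 12 × 16 = 192
Position 2: 8 × 16^2 = 8 × 256 = 2048
Position 3: E × 16^3 = 14 × 4096 = 57344
Sum = 1 + 192 + 2048 + 57344
= 59585


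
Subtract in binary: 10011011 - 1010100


Align and subtract column by column (LSB to MSB, borrowing when needed):
  10011011
- 01010100
  --------
  col 0: (1 - 0 borrow-in) - 0 → 1 - 0 = 1, borrow out 0
  col 1: (1 - 0 borrow-in) - 0 → 1 - 0 = 1, borrow out 0
  col 2: (0 - 0 borrow-in) - 1 → borrow from next column: (0+2) - 1 = 1, borrow out 1
  col 3: (1 - 1 borrow-in) - 0 → 0 - 0 = 0, borrow out 0
  col 4: (1 - 0 borrow-in) - 1 → 1 - 1 = 0, borrow out 0
  col 5: (0 - 0 borrow-in) - 0 → 0 - 0 = 0, borrow out 0
  col 6: (0 - 0 borrow-in) - 1 → borrow from next column: (0+2) - 1 = 1, borrow out 1
  col 7: (1 - 1 borrow-in) - 0 → 0 - 0 = 0, borrow out 0
Reading bits MSB→LSB: 01000111
Strip leading zeros: 1000111
= 1000111


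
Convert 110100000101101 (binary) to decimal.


Positional values:
Bit 0: 1 × 2^0 = 1
Bit 2: 1 × 2^2 = 4
Bit 3: 1 × 2^3 = 8
Bit 5: 1 × 2^5 = 32
Bit 11: 1 × 2^11 = 2048
Bit 13: 1 × 2^13 = 8192
Bit 14: 1 × 2^14 = 16384
Sum = 1 + 4 + 8 + 32 + 2048 + 8192 + 16384
= 26669


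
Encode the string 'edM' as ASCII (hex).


String: 'edM'  (3 characters)
Per-character ASCII lookup:
  'e': lowercase starts at 97: 'e' = 97 + 4 = 101 → 0x65
  'd': lowercase starts at 97: 'd' = 97 + 3 = 100 → 0x64
  'M': uppercase starts at 65: 'M' = 65 + 12 = 77 → 0x4D
= 0x65 0x64 0x4D


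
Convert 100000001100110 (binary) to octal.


Group into 3-bit groups: 100000001100110
  100 = 4
  000 = 0
  001 = 1
  100 = 4
  110 = 6
= 0o40146


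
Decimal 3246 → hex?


Divide by 16 repeatedly:
3246 ÷ 16 = 202 remainder 14 (E)
202 ÷ 16 = 12 remainder 10 (A)
12 ÷ 16 = 0 remainder 12 (C)
Reading remainders bottom-up:
= 0xCAE


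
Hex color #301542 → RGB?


Hex: #301542
R = 30₁₆ = 48
G = 15₁₆ = 21
B = 42₁₆ = 66
= RGB(48, 21, 66)


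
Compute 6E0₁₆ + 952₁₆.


Align and add column by column (LSB to MSB, each column mod 16 with carry):
  06E0
+ 0952
  ----
  col 0: 0(0) + 2(2) + 0 (carry in) = 2 → 2(2), carry out 0
  col 1: E(14) + 5(5) + 0 (carry in) = 19 → 3(3), carry out 1
  col 2: 6(6) + 9(9) + 1 (carry in) = 16 → 0(0), carry out 1
  col 3: 0(0) + 0(0) + 1 (carry in) = 1 → 1(1), carry out 0
Reading digits MSB→LSB: 1032
Strip leading zeros: 1032
= 0x1032


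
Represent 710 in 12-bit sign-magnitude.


Sign bit: 0 (positive)
Magnitude: 710 = 01011000110
= 001011000110


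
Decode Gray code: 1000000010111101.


Gray code: 1000000010111101
MSB stays the same: 1
Each subsequent bit = prev_binary XOR current_gray:
  B[1] = 1 XOR 0 = 1
  B[2] = 1 XOR 0 = 1
  B[3] = 1 XOR 0 = 1
  B[4] = 1 XOR 0 = 1
  B[5] = 1 XOR 0 = 1
  B[6] = 1 XOR 0 = 1
  B[7] = 1 XOR 0 = 1
  B[8] = 1 XOR 1 = 0
  B[9] = 0 XOR 0 = 0
  B[10] = 0 XOR 1 = 1
  B[11] = 1 XOR 1 = 0
  B[12] = 0 XOR 1 = 1
  B[13] = 1 XOR 1 = 0
  B[14] = 0 XOR 0 = 0
  B[15] = 0 XOR 1 = 1
= 1111111100101001 (65321 decimal)


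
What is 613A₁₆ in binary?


Each hex digit → 4 binary bits:
  6 = 0110
  1 = 0001
  3 = 0011
  A = 1010
Concatenate: 0110 0001 0011 1010
= 0110000100111010


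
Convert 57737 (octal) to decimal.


Positional values:
Position 0: 7 × 8^0 = 7
Position 1: 3 × 8^1 = 24
Position 2: 7 × 8^2 = 448
Position 3: 7 × 8^3 = 3584
Position 4: 5 × 8^4 = 20480
Sum = 7 + 24 + 448 + 3584 + 20480
= 24543


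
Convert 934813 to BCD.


Each digit → 4-bit binary:
  9 → 1001
  3 → 0011
  4 → 0100
  8 → 1000
  1 → 0001
  3 → 0011
= 1001 0011 0100 1000 0001 0011


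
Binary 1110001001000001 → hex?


Group into 4-bit nibbles: 1110001001000001
  1110 = E
  0010 = 2
  0100 = 4
  0001 = 1
= 0xE241


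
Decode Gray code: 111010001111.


Gray code: 111010001111
MSB stays the same: 1
Each subsequent bit = prev_binary XOR current_gray:
  B[1] = 1 XOR 1 = 0
  B[2] = 0 XOR 1 = 1
  B[3] = 1 XOR 0 = 1
  B[4] = 1 XOR 1 = 0
  B[5] = 0 XOR 0 = 0
  B[6] = 0 XOR 0 = 0
  B[7] = 0 XOR 0 = 0
  B[8] = 0 XOR 1 = 1
  B[9] = 1 XOR 1 = 0
  B[10] = 0 XOR 1 = 1
  B[11] = 1 XOR 1 = 0
= 101100001010 (2826 decimal)


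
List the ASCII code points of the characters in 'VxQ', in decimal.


String: 'VxQ'  (3 characters)
Per-character ASCII lookup:
  'V': uppercase starts at 65: 'V' = 65 + 21 = 86
  'x': lowercase starts at 97: 'x' = 97 + 23 = 120
  'Q': uppercase starts at 65: 'Q' = 65 + 16 = 81
= 86 120 81


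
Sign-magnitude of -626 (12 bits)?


Sign bit: 1 (negative)
Magnitude: 626 = 01001110010
= 101001110010


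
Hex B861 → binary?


Each hex digit → 4 binary bits:
  B = 1011
  8 = 1000
  6 = 0110
  1 = 0001
Concatenate: 1011 1000 0110 0001
= 1011100001100001


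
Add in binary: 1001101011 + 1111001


Align and add column by column (LSB to MSB, carry propagating):
  01001101011
+ 00001111001
  -----------
  col 0: 1 + 1 + 0 (carry in) = 2 → bit 0, carry out 1
  col 1: 1 + 0 + 1 (carry in) = 2 → bit 0, carry out 1
  col 2: 0 + 0 + 1 (carry in) = 1 → bit 1, carry out 0
  col 3: 1 + 1 + 0 (carry in) = 2 → bit 0, carry out 1
  col 4: 0 + 1 + 1 (carry in) = 2 → bit 0, carry out 1
  col 5: 1 + 1 + 1 (carry in) = 3 → bit 1, carry out 1
  col 6: 1 + 1 + 1 (carry in) = 3 → bit 1, carry out 1
  col 7: 0 + 0 + 1 (carry in) = 1 → bit 1, carry out 0
  col 8: 0 + 0 + 0 (carry in) = 0 → bit 0, carry out 0
  col 9: 1 + 0 + 0 (carry in) = 1 → bit 1, carry out 0
  col 10: 0 + 0 + 0 (carry in) = 0 → bit 0, carry out 0
Reading bits MSB→LSB: 01011100100
Strip leading zeros: 1011100100
= 1011100100


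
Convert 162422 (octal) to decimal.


Positional values:
Position 0: 2 × 8^0 = 2
Position 1: 2 × 8^1 = 16
Position 2: 4 × 8^2 = 256
Position 3: 2 × 8^3 = 1024
Position 4: 6 × 8^4 = 24576
Position 5: 1 × 8^5 = 32768
Sum = 2 + 16 + 256 + 1024 + 24576 + 32768
= 58642


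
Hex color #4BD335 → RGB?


Hex: #4BD335
R = 4B₁₆ = 75
G = D3₁₆ = 211
B = 35₁₆ = 53
= RGB(75, 211, 53)


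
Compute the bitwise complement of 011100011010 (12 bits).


Original: 011100011010
Invert all bits:
  bit 0: 0 → 1
  bit 1: 1 → 0
  bit 2: 1 → 0
  bit 3: 1 → 0
  bit 4: 0 → 1
  bit 5: 0 → 1
  bit 6: 0 → 1
  bit 7: 1 → 0
  bit 8: 1 → 0
  bit 9: 0 → 1
  bit 10: 1 → 0
  bit 11: 0 → 1
= 100011100101


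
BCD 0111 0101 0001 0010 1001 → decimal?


Each 4-bit group → digit:
  0111 → 7
  0101 → 5
  0001 → 1
  0010 → 2
  1001 → 9
= 75129


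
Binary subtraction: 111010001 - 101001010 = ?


Align and subtract column by column (LSB to MSB, borrowing when needed):
  111010001
- 101001010
  ---------
  col 0: (1 - 0 borrow-in) - 0 → 1 - 0 = 1, borrow out 0
  col 1: (0 - 0 borrow-in) - 1 → borrow from next column: (0+2) - 1 = 1, borrow out 1
  col 2: (0 - 1 borrow-in) - 0 → borrow from next column: (-1+2) - 0 = 1, borrow out 1
  col 3: (0 - 1 borrow-in) - 1 → borrow from next column: (-1+2) - 1 = 0, borrow out 1
  col 4: (1 - 1 borrow-in) - 0 → 0 - 0 = 0, borrow out 0
  col 5: (0 - 0 borrow-in) - 0 → 0 - 0 = 0, borrow out 0
  col 6: (1 - 0 borrow-in) - 1 → 1 - 1 = 0, borrow out 0
  col 7: (1 - 0 borrow-in) - 0 → 1 - 0 = 1, borrow out 0
  col 8: (1 - 0 borrow-in) - 1 → 1 - 1 = 0, borrow out 0
Reading bits MSB→LSB: 010000111
Strip leading zeros: 10000111
= 10000111
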